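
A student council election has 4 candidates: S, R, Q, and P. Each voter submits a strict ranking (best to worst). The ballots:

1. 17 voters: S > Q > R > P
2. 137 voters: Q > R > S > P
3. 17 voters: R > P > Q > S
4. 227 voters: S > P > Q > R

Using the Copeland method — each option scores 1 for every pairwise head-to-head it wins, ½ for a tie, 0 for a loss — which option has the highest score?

S

S: beats R, Q, and P → score 3.
R: loses to S, Q, and P → score 0.
Q: beats R; loses to S and P → score 1.
P: beats R and Q; loses to S → score 2.
S has the best pairwise record.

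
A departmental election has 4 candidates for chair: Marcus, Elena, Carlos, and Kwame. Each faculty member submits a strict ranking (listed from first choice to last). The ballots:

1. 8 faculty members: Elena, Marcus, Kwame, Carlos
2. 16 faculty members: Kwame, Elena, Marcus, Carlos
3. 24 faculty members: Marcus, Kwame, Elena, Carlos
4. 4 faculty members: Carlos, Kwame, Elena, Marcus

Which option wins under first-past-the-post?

First-place votes: Marcus 24, Elena 8, Carlos 4, Kwame 16.
Marcus has the most first-place votes.

Marcus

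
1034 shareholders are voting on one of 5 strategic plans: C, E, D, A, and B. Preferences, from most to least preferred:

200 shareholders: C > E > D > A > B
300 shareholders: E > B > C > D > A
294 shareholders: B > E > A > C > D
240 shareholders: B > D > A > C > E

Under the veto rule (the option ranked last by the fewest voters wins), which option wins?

C

Last-place votes: C 0, E 240, D 294, A 300, B 200.
C is ranked last by the fewest voters, so C wins.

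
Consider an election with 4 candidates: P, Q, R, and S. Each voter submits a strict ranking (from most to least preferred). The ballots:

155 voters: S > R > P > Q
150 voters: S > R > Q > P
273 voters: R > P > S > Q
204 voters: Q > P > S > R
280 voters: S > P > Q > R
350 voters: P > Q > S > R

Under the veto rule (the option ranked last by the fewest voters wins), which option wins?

S

Last-place votes: P 150, Q 428, R 834, S 0.
S is ranked last by the fewest voters, so S wins.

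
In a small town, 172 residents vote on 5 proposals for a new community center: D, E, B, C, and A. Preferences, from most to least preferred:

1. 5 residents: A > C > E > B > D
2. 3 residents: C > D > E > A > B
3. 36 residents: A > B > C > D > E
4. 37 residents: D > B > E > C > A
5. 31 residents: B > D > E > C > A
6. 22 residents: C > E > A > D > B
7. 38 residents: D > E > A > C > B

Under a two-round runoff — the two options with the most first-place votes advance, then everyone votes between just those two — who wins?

D

Round 1 first-place votes: D 75, E 0, B 31, C 25, A 41.
D and A advance.
Runoff: D is preferred to A by 109 voters; A by 63.
D wins the runoff.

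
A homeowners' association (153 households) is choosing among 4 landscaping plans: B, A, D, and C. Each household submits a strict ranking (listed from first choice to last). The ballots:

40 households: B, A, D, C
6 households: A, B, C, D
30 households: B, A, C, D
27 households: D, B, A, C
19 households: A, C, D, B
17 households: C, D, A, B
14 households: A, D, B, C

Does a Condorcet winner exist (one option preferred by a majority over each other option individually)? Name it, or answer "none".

none

Checking pairwise contests:
D beats B 77–76.
B beats A 97–56.
A beats D 109–44.
B beats C 117–36.
Every option loses at least one head-to-head, so there is no Condorcet winner.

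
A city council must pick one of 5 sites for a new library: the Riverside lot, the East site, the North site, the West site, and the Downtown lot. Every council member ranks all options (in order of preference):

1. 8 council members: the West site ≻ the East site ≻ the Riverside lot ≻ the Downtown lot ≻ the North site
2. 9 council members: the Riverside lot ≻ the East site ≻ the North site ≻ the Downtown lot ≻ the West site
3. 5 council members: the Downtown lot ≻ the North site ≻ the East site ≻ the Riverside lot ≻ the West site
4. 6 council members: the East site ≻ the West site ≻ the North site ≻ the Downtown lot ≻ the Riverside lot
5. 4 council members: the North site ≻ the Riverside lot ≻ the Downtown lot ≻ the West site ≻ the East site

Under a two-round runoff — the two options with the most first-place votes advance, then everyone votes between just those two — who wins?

Round 1 first-place votes: the Riverside lot 9, the East site 6, the North site 4, the West site 8, the Downtown lot 5.
the Riverside lot and the West site advance.
Runoff: the Riverside lot is preferred to the West site by 18 voters; the West site by 14.
the Riverside lot wins the runoff.

the Riverside lot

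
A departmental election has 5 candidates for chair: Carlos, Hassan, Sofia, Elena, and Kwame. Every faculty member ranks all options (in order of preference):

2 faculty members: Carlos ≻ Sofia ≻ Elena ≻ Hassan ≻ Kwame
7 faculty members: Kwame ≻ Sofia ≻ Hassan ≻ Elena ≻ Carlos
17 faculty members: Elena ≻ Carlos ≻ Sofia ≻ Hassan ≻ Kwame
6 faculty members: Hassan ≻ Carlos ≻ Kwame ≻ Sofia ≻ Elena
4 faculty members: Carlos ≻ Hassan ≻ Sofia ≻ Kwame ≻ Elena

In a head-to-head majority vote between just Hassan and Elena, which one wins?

Elena

Voters preferring Hassan to Elena: 17; preferring Elena to Hassan: 19.
Elena wins the head-to-head.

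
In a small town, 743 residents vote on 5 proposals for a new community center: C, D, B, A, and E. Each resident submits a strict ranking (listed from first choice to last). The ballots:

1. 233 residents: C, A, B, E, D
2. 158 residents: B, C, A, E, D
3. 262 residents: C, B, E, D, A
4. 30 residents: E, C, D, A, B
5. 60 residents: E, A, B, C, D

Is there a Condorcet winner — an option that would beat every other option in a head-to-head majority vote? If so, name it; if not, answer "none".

C vs D: 743–0 for C.
C vs B: 525–218 for C.
C vs A: 683–60 for C.
C vs E: 653–90 for C.
C beats every other option head-to-head.

C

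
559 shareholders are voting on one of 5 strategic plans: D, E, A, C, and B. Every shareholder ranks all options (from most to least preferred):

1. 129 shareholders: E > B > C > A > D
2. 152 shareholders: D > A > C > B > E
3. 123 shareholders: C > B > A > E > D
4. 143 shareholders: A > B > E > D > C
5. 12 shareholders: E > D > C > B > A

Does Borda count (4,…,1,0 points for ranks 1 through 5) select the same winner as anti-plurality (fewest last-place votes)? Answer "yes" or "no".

Borda — scores: D 787, E 973, A 1403, C 1078, B 1349. Winner: A.
Anti-plurality — last-place votes: D 252, E 152, A 12, C 143, B 0. Winner: B.
The two methods disagree.

no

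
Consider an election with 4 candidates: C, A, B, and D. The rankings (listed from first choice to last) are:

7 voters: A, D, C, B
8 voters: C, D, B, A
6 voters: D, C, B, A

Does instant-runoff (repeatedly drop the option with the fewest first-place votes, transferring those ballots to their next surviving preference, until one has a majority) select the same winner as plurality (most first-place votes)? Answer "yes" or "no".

yes

Instant-runoff — R1 C 8, A 7, B 0, D 6 (B out); R2 C 8, A 7, D 6 (D out); R3 C 14, A 7 (C winner). Winner: C.
Plurality — first-place votes: C 8, A 7, B 0, D 6. Winner: C.
The two methods agree.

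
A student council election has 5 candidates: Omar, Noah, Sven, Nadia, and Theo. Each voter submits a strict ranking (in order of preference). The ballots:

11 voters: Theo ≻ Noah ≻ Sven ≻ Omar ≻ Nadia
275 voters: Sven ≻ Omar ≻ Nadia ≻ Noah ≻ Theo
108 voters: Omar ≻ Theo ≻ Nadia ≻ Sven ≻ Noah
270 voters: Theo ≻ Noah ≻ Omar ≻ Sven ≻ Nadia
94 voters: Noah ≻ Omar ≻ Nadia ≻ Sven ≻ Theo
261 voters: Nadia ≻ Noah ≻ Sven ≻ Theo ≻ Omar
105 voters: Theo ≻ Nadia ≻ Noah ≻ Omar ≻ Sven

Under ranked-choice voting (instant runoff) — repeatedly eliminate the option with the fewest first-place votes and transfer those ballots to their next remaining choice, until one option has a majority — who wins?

Nadia

Round 1: Omar 108, Noah 94, Sven 275, Nadia 261, Theo 386. Eliminate Noah.
Round 2: Omar 202, Sven 275, Nadia 261, Theo 386. Eliminate Omar.
Round 3: Sven 275, Nadia 355, Theo 494. Eliminate Sven.
Round 4: Nadia 630, Theo 494. Nadia has a majority.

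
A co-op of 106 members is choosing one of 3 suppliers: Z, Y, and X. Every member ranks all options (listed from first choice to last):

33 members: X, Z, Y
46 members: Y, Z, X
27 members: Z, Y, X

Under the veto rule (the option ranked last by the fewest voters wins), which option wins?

Last-place votes: Z 0, Y 33, X 73.
Z is ranked last by the fewest voters, so Z wins.

Z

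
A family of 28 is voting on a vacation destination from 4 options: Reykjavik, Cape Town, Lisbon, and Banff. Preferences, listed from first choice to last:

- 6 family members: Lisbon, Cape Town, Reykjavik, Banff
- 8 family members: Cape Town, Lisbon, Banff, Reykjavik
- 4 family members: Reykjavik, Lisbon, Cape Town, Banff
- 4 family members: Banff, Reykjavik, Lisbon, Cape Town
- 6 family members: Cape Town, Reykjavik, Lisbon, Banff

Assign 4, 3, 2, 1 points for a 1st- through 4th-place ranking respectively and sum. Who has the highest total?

Reykjavik: 6·2 + 8·1 + 4·4 + 4·3 + 6·3 = 66
Cape Town: 6·3 + 8·4 + 4·2 + 4·1 + 6·4 = 86
Lisbon: 6·4 + 8·3 + 4·3 + 4·2 + 6·2 = 80
Banff: 6·1 + 8·2 + 4·1 + 4·4 + 6·1 = 48
Cape Town has the highest Borda score (86).

Cape Town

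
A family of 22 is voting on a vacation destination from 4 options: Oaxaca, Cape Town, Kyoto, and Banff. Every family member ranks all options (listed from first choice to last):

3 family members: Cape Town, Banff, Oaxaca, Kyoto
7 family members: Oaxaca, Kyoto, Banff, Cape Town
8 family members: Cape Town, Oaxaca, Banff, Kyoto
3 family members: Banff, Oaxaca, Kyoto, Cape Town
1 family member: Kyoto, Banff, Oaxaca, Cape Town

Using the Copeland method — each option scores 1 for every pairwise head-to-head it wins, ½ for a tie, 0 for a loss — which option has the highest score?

Oaxaca

Oaxaca: beats Kyoto and Banff; ties Cape Town → score 2.5.
Cape Town: ties Oaxaca, Kyoto, and Banff → score 1.5.
Kyoto: ties Cape Town; loses to Oaxaca and Banff → score 0.5.
Banff: beats Kyoto; ties Cape Town; loses to Oaxaca → score 1.5.
Oaxaca has the best pairwise record.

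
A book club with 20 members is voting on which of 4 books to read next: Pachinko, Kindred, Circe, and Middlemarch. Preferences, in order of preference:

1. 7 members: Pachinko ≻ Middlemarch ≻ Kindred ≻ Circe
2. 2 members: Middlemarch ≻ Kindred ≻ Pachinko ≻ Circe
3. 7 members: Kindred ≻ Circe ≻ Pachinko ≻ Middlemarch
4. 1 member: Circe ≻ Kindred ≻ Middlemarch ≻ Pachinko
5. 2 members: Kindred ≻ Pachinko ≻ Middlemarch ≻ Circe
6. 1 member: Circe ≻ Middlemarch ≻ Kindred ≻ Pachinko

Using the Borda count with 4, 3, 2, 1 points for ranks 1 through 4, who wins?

Kindred

Pachinko: 7·4 + 2·2 + 7·2 + 1·1 + 2·3 + 1·1 = 54
Kindred: 7·2 + 2·3 + 7·4 + 1·3 + 2·4 + 1·2 = 61
Circe: 7·1 + 2·1 + 7·3 + 1·4 + 2·1 + 1·4 = 40
Middlemarch: 7·3 + 2·4 + 7·1 + 1·2 + 2·2 + 1·3 = 45
Kindred has the highest Borda score (61).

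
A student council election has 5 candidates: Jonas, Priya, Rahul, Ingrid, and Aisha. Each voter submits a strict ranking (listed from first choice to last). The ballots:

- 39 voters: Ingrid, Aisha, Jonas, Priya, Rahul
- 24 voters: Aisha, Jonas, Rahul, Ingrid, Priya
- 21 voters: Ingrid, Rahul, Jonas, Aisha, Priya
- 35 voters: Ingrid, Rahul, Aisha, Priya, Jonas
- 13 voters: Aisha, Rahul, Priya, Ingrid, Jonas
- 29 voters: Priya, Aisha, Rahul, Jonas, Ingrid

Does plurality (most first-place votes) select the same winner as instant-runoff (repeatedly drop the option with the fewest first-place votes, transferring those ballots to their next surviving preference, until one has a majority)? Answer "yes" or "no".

yes

Plurality — first-place votes: Jonas 0, Priya 29, Rahul 0, Ingrid 95, Aisha 37. Winner: Ingrid.
Instant-runoff — R1 Jonas 0, Priya 29, Rahul 0, Ingrid 95, Aisha 37 (Ingrid winner). Winner: Ingrid.
The two methods agree.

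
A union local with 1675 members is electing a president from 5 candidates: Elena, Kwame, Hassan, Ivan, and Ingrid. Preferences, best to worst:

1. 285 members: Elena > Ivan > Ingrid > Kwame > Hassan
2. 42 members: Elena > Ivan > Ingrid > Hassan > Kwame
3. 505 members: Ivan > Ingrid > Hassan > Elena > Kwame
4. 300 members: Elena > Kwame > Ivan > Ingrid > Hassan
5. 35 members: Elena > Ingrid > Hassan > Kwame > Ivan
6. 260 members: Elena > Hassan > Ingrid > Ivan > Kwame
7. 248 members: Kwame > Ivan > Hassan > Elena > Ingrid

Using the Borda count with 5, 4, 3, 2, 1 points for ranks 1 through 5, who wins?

Elena: 285·5 + 42·5 + 505·2 + 300·5 + 35·5 + 260·5 + 248·2 = 6116
Kwame: 285·2 + 42·1 + 505·1 + 300·4 + 35·2 + 260·1 + 248·5 = 3887
Hassan: 285·1 + 42·2 + 505·3 + 300·1 + 35·3 + 260·4 + 248·3 = 4073
Ivan: 285·4 + 42·4 + 505·5 + 300·3 + 35·1 + 260·2 + 248·4 = 6280
Ingrid: 285·3 + 42·3 + 505·4 + 300·2 + 35·4 + 260·3 + 248·1 = 4769
Ivan has the highest Borda score (6280).

Ivan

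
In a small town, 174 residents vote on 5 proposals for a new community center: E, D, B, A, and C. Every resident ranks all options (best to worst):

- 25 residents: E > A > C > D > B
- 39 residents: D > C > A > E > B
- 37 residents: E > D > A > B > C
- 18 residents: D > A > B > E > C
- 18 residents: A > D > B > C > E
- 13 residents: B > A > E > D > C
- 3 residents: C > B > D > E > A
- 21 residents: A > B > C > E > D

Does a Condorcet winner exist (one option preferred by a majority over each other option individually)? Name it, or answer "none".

none

Checking pairwise contests:
A beats E 109–65.
E beats D 96–78.
E beats B 101–73.
D beats A 97–77.
E beats C 93–81.
Every option loses at least one head-to-head, so there is no Condorcet winner.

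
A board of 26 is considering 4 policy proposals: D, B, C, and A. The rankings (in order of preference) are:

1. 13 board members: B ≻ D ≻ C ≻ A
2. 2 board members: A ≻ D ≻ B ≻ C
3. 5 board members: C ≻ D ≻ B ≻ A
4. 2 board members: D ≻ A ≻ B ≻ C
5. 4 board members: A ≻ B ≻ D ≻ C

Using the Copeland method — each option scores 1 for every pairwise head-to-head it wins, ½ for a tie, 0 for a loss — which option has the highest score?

D: beats C and A; loses to B → score 2.
B: beats D, C, and A → score 3.
C: beats A; loses to D and B → score 1.
A: loses to D, B, and C → score 0.
B has the best pairwise record.

B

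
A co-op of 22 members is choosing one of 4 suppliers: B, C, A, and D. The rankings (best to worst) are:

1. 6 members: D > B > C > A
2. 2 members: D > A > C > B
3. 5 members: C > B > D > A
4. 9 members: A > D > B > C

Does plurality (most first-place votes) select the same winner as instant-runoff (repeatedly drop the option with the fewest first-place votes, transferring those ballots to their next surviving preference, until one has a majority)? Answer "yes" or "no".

Plurality — first-place votes: B 0, C 5, A 9, D 8. Winner: A.
Instant-runoff — R1 B 0, C 5, A 9, D 8 (B out); R2 C 5, A 9, D 8 (C out); R3 A 9, D 13 (D winner). Winner: D.
The two methods disagree.

no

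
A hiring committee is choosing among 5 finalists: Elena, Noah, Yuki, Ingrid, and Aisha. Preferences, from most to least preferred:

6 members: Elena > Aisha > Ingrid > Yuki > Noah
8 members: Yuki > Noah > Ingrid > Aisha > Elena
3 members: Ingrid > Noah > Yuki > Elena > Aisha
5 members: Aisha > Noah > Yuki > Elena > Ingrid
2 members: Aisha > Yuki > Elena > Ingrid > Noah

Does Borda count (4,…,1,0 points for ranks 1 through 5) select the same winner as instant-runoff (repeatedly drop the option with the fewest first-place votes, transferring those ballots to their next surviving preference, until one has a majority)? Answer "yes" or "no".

Borda — scores: Elena 36, Noah 48, Yuki 60, Ingrid 42, Aisha 54. Winner: Yuki.
Instant-runoff — R1 Elena 6, Noah 0, Yuki 8, Ingrid 3, Aisha 7 (Noah out); R2 Elena 6, Yuki 8, Ingrid 3, Aisha 7 (Ingrid out); R3 Elena 6, Yuki 11, Aisha 7 (Elena out); R4 Yuki 11, Aisha 13 (Aisha winner). Winner: Aisha.
The two methods disagree.

no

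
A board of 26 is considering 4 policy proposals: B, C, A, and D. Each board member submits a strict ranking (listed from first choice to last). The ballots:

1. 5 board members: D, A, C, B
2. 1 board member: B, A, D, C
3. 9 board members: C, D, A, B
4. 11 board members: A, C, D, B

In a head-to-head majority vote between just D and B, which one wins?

D

Voters preferring D to B: 25; preferring B to D: 1.
D wins the head-to-head.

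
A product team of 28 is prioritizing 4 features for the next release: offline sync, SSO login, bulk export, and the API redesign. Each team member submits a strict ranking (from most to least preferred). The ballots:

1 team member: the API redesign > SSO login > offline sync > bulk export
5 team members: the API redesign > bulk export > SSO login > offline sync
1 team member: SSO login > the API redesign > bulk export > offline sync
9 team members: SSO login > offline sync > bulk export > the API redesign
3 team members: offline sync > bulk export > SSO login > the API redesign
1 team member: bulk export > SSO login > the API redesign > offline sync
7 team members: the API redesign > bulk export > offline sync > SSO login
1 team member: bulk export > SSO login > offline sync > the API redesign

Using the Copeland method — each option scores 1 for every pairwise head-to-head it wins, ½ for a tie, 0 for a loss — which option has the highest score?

bulk export

offline sync: loses to SSO login, bulk export, and the API redesign → score 0.
SSO login: beats offline sync and the API redesign; loses to bulk export → score 2.
bulk export: beats offline sync and SSO login; ties the API redesign → score 2.5.
the API redesign: beats offline sync; ties bulk export; loses to SSO login → score 1.5.
bulk export has the best pairwise record.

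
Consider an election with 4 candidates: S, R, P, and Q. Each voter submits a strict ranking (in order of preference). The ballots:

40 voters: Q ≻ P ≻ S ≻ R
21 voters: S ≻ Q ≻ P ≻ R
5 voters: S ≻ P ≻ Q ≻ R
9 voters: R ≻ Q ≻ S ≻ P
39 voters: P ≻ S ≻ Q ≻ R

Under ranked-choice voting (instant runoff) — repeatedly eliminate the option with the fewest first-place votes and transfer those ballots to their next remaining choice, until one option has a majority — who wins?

Q

Round 1: S 26, R 9, P 39, Q 40. Eliminate R.
Round 2: S 26, P 39, Q 49. Eliminate S.
Round 3: P 44, Q 70. Q has a majority.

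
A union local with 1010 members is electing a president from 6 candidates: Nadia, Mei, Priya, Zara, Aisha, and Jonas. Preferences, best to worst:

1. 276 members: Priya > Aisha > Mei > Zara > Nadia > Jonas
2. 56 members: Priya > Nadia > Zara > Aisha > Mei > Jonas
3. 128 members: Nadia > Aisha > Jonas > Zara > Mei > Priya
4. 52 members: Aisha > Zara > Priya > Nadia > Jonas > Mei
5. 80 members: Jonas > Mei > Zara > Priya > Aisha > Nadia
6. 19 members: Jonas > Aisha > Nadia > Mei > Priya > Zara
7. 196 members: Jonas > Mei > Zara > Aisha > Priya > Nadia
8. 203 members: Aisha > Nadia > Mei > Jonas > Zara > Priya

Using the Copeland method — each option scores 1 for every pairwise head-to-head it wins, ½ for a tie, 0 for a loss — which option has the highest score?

Nadia: beats Jonas; loses to Mei, Priya, Zara, and Aisha → score 1.
Mei: beats Nadia, Priya, Zara, and Jonas; loses to Aisha → score 4.
Priya: beats Nadia; loses to Mei, Zara, Aisha, and Jonas → score 1.
Zara: beats Nadia and Priya; loses to Mei, Aisha, and Jonas → score 2.
Aisha: beats Nadia, Mei, Priya, Zara, and Jonas → score 5.
Jonas: beats Priya and Zara; loses to Nadia, Mei, and Aisha → score 2.
Aisha has the best pairwise record.

Aisha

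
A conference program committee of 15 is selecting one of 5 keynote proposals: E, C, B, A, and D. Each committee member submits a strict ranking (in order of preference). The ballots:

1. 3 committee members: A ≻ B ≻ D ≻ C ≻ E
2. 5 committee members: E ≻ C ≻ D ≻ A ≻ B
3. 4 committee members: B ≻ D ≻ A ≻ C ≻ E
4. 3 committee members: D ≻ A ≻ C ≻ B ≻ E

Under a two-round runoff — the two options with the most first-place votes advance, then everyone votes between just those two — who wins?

Round 1 first-place votes: E 5, C 0, B 4, A 3, D 3.
E and B advance.
Runoff: E is preferred to B by 5 voters; B by 10.
B wins the runoff.

B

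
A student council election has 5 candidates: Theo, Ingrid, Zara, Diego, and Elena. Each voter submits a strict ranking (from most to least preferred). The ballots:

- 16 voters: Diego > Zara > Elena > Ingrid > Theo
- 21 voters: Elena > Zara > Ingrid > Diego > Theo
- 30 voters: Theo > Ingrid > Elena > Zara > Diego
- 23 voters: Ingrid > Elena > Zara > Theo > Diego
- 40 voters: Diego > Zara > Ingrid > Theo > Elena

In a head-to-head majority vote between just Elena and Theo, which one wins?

Theo

Voters preferring Elena to Theo: 60; preferring Theo to Elena: 70.
Theo wins the head-to-head.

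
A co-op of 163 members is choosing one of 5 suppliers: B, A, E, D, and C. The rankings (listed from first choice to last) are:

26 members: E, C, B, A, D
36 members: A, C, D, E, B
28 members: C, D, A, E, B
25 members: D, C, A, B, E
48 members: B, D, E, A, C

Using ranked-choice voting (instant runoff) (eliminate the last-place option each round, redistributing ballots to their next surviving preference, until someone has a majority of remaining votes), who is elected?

C

Round 1: B 48, A 36, E 26, D 25, C 28. Eliminate D.
Round 2: B 48, A 36, E 26, C 53. Eliminate E.
Round 3: B 48, A 36, C 79. Eliminate A.
Round 4: B 48, C 115. C has a majority.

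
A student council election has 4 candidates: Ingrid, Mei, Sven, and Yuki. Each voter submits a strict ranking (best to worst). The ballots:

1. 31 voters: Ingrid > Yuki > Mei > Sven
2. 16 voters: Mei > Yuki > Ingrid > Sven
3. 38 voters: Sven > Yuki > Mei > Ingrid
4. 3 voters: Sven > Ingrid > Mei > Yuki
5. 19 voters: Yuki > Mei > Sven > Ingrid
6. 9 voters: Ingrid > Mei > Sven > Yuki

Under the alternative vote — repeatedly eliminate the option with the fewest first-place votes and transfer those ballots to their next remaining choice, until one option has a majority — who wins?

Sven

Round 1: Ingrid 40, Mei 16, Sven 41, Yuki 19. Eliminate Mei.
Round 2: Ingrid 40, Sven 41, Yuki 35. Eliminate Yuki.
Round 3: Ingrid 56, Sven 60. Sven has a majority.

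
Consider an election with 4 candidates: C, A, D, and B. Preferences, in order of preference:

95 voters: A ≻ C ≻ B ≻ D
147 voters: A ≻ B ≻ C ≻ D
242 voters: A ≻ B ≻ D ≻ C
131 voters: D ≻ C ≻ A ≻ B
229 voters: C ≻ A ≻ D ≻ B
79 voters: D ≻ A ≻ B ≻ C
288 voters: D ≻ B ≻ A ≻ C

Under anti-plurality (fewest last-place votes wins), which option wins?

Last-place votes: C 609, A 0, D 242, B 360.
A is ranked last by the fewest voters, so A wins.

A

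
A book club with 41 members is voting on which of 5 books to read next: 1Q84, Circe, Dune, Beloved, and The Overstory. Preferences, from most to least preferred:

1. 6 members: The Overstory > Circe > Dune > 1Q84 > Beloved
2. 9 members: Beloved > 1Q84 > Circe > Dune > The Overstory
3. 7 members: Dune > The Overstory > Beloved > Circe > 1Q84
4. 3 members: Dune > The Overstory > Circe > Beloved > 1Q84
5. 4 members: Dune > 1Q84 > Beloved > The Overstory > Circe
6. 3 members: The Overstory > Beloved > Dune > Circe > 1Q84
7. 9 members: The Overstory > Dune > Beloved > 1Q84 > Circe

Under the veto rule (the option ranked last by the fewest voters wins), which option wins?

Dune

Last-place votes: 1Q84 13, Circe 13, Dune 0, Beloved 6, The Overstory 9.
Dune is ranked last by the fewest voters, so Dune wins.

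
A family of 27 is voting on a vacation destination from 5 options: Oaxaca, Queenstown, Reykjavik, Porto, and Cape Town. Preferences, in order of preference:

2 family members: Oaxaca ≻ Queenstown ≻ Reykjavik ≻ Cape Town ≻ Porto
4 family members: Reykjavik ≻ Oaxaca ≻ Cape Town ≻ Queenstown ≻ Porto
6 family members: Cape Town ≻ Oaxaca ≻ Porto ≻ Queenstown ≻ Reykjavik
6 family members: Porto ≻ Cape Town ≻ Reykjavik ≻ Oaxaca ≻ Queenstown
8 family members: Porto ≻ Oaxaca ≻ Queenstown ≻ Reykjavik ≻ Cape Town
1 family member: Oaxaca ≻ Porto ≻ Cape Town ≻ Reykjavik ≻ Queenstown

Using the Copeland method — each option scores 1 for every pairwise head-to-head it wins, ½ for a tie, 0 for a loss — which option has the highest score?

Porto

Oaxaca: beats Queenstown, Reykjavik, and Cape Town; loses to Porto → score 3.
Queenstown: beats Reykjavik; loses to Oaxaca, Porto, and Cape Town → score 1.
Reykjavik: beats Cape Town; loses to Oaxaca, Queenstown, and Porto → score 1.
Porto: beats Oaxaca, Queenstown, Reykjavik, and Cape Town → score 4.
Cape Town: beats Queenstown; loses to Oaxaca, Reykjavik, and Porto → score 1.
Porto has the best pairwise record.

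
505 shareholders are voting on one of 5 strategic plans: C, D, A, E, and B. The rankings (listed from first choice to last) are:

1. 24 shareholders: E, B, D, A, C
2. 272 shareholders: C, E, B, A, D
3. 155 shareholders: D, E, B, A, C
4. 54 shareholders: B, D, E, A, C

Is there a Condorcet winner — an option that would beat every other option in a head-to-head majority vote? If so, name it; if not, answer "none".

C vs D: 272–233 for C.
C vs A: 272–233 for C.
C vs E: 272–233 for C.
C vs B: 272–233 for C.
C beats every other option head-to-head.

C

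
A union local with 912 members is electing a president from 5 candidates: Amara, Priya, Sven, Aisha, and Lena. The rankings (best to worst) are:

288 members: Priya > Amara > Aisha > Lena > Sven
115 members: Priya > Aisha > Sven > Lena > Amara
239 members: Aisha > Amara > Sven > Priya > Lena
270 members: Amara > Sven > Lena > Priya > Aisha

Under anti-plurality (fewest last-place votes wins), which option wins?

Priya

Last-place votes: Amara 115, Priya 0, Sven 288, Aisha 270, Lena 239.
Priya is ranked last by the fewest voters, so Priya wins.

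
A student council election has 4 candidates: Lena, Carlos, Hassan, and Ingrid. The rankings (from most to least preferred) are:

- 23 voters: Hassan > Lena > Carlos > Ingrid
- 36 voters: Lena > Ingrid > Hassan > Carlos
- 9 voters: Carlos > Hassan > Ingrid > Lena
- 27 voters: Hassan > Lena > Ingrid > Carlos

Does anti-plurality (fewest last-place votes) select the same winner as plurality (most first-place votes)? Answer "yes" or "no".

Anti-plurality — last-place votes: Lena 9, Carlos 63, Hassan 0, Ingrid 23. Winner: Hassan.
Plurality — first-place votes: Lena 36, Carlos 9, Hassan 50, Ingrid 0. Winner: Hassan.
The two methods agree.

yes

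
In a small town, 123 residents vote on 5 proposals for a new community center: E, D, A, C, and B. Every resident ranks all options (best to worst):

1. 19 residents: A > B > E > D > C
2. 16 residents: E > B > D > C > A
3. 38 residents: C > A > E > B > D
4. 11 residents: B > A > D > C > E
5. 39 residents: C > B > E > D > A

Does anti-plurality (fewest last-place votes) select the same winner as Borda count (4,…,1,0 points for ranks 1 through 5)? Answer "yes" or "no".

no

Anti-plurality — last-place votes: E 11, D 38, A 55, C 19, B 0. Winner: B.
Borda — scores: E 256, D 112, A 223, C 335, B 304. Winner: C.
The two methods disagree.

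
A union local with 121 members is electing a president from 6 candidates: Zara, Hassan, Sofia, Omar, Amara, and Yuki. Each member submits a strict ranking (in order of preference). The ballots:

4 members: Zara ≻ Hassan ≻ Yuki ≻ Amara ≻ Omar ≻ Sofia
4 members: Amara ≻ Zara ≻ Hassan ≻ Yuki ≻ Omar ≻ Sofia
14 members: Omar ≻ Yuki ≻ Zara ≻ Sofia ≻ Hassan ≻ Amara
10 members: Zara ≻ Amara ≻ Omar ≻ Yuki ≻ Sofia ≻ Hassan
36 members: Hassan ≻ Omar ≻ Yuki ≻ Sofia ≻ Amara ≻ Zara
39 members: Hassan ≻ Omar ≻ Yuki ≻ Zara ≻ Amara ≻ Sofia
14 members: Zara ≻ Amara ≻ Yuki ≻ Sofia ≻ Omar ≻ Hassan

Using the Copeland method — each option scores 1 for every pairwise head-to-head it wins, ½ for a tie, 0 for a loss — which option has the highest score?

Hassan

Zara: beats Sofia and Amara; loses to Hassan, Omar, and Yuki → score 2.
Hassan: beats Zara, Sofia, Omar, Amara, and Yuki → score 5.
Sofia: loses to Zara, Hassan, Omar, Amara, and Yuki → score 0.
Omar: beats Zara, Sofia, Amara, and Yuki; loses to Hassan → score 4.
Amara: beats Sofia; loses to Zara, Hassan, Omar, and Yuki → score 1.
Yuki: beats Zara, Sofia, and Amara; loses to Hassan and Omar → score 3.
Hassan has the best pairwise record.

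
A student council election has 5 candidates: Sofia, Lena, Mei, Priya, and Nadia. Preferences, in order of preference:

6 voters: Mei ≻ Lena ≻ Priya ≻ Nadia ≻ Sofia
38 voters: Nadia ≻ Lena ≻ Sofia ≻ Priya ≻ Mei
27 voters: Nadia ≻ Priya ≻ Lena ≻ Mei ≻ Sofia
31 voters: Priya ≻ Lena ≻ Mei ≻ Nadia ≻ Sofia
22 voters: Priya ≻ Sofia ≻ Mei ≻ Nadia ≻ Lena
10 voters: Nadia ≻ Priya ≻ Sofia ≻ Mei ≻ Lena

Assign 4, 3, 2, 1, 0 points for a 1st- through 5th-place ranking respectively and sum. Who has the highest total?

Priya

Sofia: 6·0 + 38·2 + 27·0 + 31·0 + 22·3 + 10·2 = 162
Lena: 6·3 + 38·3 + 27·2 + 31·3 + 22·0 + 10·0 = 279
Mei: 6·4 + 38·0 + 27·1 + 31·2 + 22·2 + 10·1 = 167
Priya: 6·2 + 38·1 + 27·3 + 31·4 + 22·4 + 10·3 = 373
Nadia: 6·1 + 38·4 + 27·4 + 31·1 + 22·1 + 10·4 = 359
Priya has the highest Borda score (373).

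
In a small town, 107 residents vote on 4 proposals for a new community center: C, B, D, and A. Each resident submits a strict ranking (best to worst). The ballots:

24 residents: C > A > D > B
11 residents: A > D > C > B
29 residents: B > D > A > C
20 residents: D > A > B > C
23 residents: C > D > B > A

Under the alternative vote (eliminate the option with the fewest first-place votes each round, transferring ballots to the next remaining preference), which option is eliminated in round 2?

Round 1: C 47, B 29, D 20, A 11. Eliminate A.
Round 2: C 47, B 29, D 31. Eliminate B.

B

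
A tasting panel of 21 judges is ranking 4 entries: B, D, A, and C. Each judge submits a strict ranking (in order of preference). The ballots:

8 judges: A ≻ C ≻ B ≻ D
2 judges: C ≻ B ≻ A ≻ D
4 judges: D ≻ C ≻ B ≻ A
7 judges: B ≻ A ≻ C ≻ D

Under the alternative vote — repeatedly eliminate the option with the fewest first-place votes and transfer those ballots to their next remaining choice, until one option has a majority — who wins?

Round 1: B 7, D 4, A 8, C 2. Eliminate C.
Round 2: B 9, D 4, A 8. Eliminate D.
Round 3: B 13, A 8. B has a majority.

B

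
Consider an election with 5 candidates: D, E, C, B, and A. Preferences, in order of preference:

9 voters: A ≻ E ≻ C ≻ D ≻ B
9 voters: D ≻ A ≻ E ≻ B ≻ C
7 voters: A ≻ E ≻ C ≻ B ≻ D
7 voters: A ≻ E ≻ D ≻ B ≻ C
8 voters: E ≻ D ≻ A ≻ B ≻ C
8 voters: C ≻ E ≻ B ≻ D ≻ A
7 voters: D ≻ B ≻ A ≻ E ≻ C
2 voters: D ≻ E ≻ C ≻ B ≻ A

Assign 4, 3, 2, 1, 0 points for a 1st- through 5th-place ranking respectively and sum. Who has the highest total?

D: 9·1 + 9·4 + 7·0 + 7·2 + 8·3 + 8·1 + 7·4 + 2·4 = 127
E: 9·3 + 9·2 + 7·3 + 7·3 + 8·4 + 8·3 + 7·1 + 2·3 = 156
C: 9·2 + 9·0 + 7·2 + 7·0 + 8·0 + 8·4 + 7·0 + 2·2 = 68
B: 9·0 + 9·1 + 7·1 + 7·1 + 8·1 + 8·2 + 7·3 + 2·1 = 70
A: 9·4 + 9·3 + 7·4 + 7·4 + 8·2 + 8·0 + 7·2 + 2·0 = 149
E has the highest Borda score (156).

E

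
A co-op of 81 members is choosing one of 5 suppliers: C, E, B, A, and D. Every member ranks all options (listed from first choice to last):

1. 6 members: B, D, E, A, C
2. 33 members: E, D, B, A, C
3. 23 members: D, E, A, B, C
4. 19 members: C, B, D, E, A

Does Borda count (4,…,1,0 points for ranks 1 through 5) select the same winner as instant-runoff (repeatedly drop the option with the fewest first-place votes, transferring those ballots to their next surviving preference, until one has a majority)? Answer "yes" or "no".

yes

Borda — scores: C 76, E 232, B 170, A 85, D 247. Winner: D.
Instant-runoff — R1 C 19, E 33, B 6, A 0, D 23 (A out); R2 C 19, E 33, B 6, D 23 (B out); R3 C 19, E 33, D 29 (C out); R4 E 33, D 48 (D winner). Winner: D.
The two methods agree.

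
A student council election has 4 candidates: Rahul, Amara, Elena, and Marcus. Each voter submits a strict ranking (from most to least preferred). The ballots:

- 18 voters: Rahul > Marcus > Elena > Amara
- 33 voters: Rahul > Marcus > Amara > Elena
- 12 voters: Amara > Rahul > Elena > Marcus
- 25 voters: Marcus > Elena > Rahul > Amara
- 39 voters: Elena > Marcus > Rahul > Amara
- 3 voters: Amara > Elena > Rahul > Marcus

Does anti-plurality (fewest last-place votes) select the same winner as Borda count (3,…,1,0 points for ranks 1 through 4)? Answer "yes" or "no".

no

Anti-plurality — last-place votes: Rahul 0, Amara 82, Elena 33, Marcus 15. Winner: Rahul.
Borda — scores: Rahul 244, Amara 78, Elena 203, Marcus 255. Winner: Marcus.
The two methods disagree.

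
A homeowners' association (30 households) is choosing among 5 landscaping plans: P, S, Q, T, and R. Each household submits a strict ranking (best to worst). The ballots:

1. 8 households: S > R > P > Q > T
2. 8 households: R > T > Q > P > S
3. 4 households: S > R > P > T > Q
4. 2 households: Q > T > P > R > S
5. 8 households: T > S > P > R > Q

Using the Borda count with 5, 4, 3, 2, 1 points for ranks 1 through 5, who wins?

R

P: 8·3 + 8·2 + 4·3 + 2·3 + 8·3 = 82
S: 8·5 + 8·1 + 4·5 + 2·1 + 8·4 = 102
Q: 8·2 + 8·3 + 4·1 + 2·5 + 8·1 = 62
T: 8·1 + 8·4 + 4·2 + 2·4 + 8·5 = 96
R: 8·4 + 8·5 + 4·4 + 2·2 + 8·2 = 108
R has the highest Borda score (108).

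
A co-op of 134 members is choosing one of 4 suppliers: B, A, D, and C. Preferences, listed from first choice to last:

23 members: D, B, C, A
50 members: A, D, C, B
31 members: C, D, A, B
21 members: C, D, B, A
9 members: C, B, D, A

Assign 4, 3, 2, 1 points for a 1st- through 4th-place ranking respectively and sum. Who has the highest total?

B: 23·3 + 50·1 + 31·1 + 21·2 + 9·3 = 219
A: 23·1 + 50·4 + 31·2 + 21·1 + 9·1 = 315
D: 23·4 + 50·3 + 31·3 + 21·3 + 9·2 = 416
C: 23·2 + 50·2 + 31·4 + 21·4 + 9·4 = 390
D has the highest Borda score (416).

D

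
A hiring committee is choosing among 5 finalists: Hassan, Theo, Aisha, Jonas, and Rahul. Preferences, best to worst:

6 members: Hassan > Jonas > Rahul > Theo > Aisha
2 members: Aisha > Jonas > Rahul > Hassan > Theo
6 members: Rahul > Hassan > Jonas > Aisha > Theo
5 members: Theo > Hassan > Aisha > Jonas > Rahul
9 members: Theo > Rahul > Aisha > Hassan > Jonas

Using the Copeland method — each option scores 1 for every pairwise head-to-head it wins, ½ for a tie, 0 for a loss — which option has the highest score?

Rahul

Hassan: beats Aisha and Jonas; ties Theo; loses to Rahul → score 2.5.
Theo: beats Aisha; ties Hassan, Jonas, and Rahul → score 2.5.
Aisha: beats Jonas; loses to Hassan, Theo, and Rahul → score 1.
Jonas: ties Theo; loses to Hassan, Aisha, and Rahul → score 0.5.
Rahul: beats Hassan, Aisha, and Jonas; ties Theo → score 3.5.
Rahul has the best pairwise record.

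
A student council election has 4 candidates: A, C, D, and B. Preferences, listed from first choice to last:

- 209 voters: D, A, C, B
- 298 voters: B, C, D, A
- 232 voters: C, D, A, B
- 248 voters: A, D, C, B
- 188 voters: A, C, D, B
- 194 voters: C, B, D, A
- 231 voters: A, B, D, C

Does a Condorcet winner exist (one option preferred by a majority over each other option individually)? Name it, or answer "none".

none

Checking pairwise contests:
D beats A 933–667.
A beats C 876–724.
C beats D 912–688.
A beats B 1108–492.
Every option loses at least one head-to-head, so there is no Condorcet winner.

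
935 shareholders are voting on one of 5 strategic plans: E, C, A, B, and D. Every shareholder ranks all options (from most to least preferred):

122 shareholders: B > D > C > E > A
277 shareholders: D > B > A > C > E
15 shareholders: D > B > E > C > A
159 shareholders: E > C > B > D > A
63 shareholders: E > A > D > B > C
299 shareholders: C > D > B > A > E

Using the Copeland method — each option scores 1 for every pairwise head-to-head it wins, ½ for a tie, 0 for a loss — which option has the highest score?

E: loses to C, A, B, and D → score 0.
C: beats E and A; loses to B and D → score 2.
A: beats E; loses to C, B, and D → score 1.
B: beats E, C, and A; loses to D → score 3.
D: beats E, C, A, and B → score 4.
D has the best pairwise record.

D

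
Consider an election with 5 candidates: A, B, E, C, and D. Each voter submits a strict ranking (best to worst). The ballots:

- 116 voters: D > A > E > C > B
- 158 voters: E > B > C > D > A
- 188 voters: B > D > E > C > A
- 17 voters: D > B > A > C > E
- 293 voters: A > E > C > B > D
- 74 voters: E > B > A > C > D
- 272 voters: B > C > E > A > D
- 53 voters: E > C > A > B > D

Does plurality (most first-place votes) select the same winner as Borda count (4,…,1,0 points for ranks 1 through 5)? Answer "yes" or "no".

no

Plurality — first-place votes: A 293, B 460, E 285, C 0, D 133. Winner: B.
Borda — scores: A 2080, B 2933, E 3171, C 2272, D 1254. Winner: E.
The two methods disagree.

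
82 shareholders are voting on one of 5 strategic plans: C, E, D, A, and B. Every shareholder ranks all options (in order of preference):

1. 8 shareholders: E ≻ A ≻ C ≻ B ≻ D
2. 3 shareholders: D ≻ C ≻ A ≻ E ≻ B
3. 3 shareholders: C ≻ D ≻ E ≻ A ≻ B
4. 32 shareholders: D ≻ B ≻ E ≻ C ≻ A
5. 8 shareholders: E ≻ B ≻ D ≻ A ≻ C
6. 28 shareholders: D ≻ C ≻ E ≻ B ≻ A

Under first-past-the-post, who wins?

D

First-place votes: C 3, E 16, D 63, A 0, B 0.
D has the most first-place votes.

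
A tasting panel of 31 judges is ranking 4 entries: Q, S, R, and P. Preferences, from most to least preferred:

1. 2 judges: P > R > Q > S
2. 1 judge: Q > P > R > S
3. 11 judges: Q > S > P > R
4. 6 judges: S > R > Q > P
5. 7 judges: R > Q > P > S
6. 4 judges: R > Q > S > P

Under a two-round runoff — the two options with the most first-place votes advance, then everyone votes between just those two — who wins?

Round 1 first-place votes: Q 12, S 6, R 11, P 2.
Q and R advance.
Runoff: Q is preferred to R by 12 voters; R by 19.
R wins the runoff.

R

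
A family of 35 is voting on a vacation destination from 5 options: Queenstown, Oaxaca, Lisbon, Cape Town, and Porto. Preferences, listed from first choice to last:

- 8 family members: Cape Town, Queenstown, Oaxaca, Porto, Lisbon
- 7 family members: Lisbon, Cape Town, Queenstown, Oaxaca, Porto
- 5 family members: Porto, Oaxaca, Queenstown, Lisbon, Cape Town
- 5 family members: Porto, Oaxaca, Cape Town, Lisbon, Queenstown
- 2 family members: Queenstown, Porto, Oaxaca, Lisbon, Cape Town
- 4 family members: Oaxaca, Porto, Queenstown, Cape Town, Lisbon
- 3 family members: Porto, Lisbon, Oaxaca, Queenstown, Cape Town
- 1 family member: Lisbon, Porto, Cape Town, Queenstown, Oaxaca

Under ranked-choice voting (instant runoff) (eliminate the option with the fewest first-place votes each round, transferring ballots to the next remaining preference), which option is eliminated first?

Queenstown

Round 1: Queenstown 2, Oaxaca 4, Lisbon 8, Cape Town 8, Porto 13. Eliminate Queenstown.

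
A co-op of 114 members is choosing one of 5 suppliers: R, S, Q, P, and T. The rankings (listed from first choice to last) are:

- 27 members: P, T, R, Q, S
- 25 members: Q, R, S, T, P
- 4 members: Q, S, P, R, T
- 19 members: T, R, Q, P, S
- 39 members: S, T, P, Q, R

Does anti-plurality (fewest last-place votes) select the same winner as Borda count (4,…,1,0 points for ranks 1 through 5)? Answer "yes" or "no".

no

Anti-plurality — last-place votes: R 39, S 46, Q 0, P 25, T 4. Winner: Q.
Borda — scores: R 190, S 218, Q 220, P 213, T 299. Winner: T.
The two methods disagree.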